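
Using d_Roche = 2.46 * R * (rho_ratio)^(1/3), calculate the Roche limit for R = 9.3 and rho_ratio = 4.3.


d_Roche = 2.46 * 9.3 * 4.3^(1/3) = 37.2027

37.2027


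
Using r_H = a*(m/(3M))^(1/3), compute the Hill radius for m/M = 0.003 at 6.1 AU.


r_H = a * (m/3M)^(1/3) = 6.1 * (0.003/3)^(1/3) = 0.61

0.61 AU


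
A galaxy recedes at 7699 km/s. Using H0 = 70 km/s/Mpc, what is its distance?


d = v / H0 = 7699 / 70 = 109.9857

109.9857 Mpc


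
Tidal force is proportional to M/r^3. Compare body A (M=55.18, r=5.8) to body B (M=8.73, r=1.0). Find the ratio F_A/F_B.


Ratio = (M1/r1^3) / (M2/r2^3) = (55.18/5.8^3) / (8.73/1.0^3) = 0.0324

0.0324


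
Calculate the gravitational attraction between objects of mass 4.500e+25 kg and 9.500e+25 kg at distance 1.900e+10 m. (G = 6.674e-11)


F = G*m1*m2/r^2 = 6.674e-11 * 4.500e+25 * 9.500e+25 / (1.900e+10)^2 = 6.674e-11 * 4.275e+51 / 3.610e+20 = 7.903e+20

7.903e+20 N


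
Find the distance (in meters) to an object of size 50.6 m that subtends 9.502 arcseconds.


D = size / theta_rad, theta_rad = 9.502 * pi/(180*3600) = 4.607e-05, D = 1.098e+06

1.098e+06 m


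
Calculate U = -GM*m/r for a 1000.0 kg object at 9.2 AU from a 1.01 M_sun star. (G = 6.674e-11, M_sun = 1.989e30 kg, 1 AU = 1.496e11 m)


M = 1.01 * 1.989e30 kg = 2.00889e+30 kg; r = 9.2 AU * 1.496e11 m/AU = 1.37632e+12 m. U = -GM*m/r = -(6.674e-11 * 2.00889e+30 * 1000.0) / 1.37632e+12 = -9.741e+10

-9.741e+10 J


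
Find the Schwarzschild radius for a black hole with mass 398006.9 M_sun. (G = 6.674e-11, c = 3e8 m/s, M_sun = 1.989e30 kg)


M = 398006.9 * 1.989e30 kg = 7.916357241e+35 kg. rs = 2GM/c^2 = 2 * 6.674e-11 * 7.916357241e+35 / (3e8)^2 = 1.174e+09

1.174e+09 m


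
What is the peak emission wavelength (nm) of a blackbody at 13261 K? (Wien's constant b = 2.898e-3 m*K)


lam_max = b / T = 2.898e-3 / 13261 = 2.185e-07 m = 218.5356 nm

218.5356 nm


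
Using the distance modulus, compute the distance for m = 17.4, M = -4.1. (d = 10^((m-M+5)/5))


d = 10^((m - M + 5)/5) = 10^((17.4 - -4.1 + 5)/5) = 199526.2315

199526.2315 pc


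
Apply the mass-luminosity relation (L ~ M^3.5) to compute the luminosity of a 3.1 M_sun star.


L/L_sun = (M/M_sun)^3.5 = 3.1^3.5 = 52.4525

52.4525 L_sun


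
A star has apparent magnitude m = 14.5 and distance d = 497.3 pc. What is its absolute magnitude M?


M = m - 5*log10(d) + 5 = 14.5 - 5*log10(497.3) + 5 = 6.0169

6.0169


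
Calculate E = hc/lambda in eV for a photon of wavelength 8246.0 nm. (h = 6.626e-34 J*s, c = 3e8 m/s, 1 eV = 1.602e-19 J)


E = hc/lambda = 6.626e-34 * 3e8 / 8.246e-06 = 2.411e-20 J = 0.1505 eV

0.1505 eV


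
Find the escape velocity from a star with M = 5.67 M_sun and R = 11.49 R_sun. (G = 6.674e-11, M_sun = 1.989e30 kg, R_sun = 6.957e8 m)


M = 5.67 * 1.989e30 kg = 1.127763e+31 kg; R = 11.49 * 6.957e8 m = 7.993593e+09 m. v_esc = sqrt(2GM/R) = sqrt(2 * 6.674e-11 * 1.127763e+31 / 7.993593e+09) = 433956.3063

433956.3063 m/s


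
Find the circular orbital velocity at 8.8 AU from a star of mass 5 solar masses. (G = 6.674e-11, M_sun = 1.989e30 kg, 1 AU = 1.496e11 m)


v = sqrt(GM/r) = sqrt(6.674e-11 * 9.945e+30 / 1.316e+12) = 22453.7231

22453.7231 m/s


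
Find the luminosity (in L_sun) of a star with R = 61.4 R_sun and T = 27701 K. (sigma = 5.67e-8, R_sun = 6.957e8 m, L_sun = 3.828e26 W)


R = 61.4 * 6.957e8 m = 4.271598e+10 m. L = 4*pi*R^2*sigma*T^4 = 4*pi*(4.271598e+10)^2 * 5.67e-8 * 27701^4 = 7.655180954e+32 W. L/L_sun = 7.655180954e+32 / 3.828e26 = 2.000e+06

2.000e+06 L_sun


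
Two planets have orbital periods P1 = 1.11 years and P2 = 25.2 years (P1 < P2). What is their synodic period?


1/P_syn = |1/P1 - 1/P2| = |1/1.11 - 1/25.2| => P_syn = 1.1611

1.1611 years


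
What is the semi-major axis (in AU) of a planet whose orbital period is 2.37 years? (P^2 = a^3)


a = P^(2/3) = 2.37^(2/3) = 1.7776

1.7776 AU


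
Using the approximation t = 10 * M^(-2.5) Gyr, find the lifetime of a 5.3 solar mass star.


t = 10 * M^(-2.5) = 10 * 5.3^(-2.5) = 0.1546

0.1546 Gyr


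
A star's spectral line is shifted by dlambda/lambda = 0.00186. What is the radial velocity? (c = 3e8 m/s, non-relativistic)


v = (dlambda/lambda) * c = 0.00186 * 3e8 = 558000.0

558000.0 m/s


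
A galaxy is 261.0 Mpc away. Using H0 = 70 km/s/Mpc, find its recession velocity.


v = H0 * d = 70 * 261.0 = 18270.0

18270.0 km/s


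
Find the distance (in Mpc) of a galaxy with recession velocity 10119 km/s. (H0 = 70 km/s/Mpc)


d = v / H0 = 10119 / 70 = 144.5571

144.5571 Mpc


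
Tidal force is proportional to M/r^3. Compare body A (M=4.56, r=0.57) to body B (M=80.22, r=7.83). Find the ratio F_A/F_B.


Ratio = (M1/r1^3) / (M2/r2^3) = (4.56/0.57^3) / (80.22/7.83^3) = 147.3475

147.3475


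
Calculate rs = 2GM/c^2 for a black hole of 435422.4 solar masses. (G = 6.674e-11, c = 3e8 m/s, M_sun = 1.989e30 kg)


M = 435422.4 * 1.989e30 kg = 8.660551536e+35 kg. rs = 2GM/c^2 = 2 * 6.674e-11 * 8.660551536e+35 / (3e8)^2 = 1.284e+09

1.284e+09 m


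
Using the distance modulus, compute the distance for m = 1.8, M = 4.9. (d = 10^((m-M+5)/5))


d = 10^((m - M + 5)/5) = 10^((1.8 - 4.9 + 5)/5) = 2.3988

2.3988 pc


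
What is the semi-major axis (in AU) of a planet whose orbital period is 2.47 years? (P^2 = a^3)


a = P^(2/3) = 2.47^(2/3) = 1.8272

1.8272 AU


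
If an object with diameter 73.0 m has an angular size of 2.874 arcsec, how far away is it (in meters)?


D = size / theta_rad, theta_rad = 2.874 * pi/(180*3600) = 1.393e-05, D = 5.239e+06

5.239e+06 m


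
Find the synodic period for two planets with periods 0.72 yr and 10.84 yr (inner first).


1/P_syn = |1/P1 - 1/P2| = |1/0.72 - 1/10.84| => P_syn = 0.7712

0.7712 years


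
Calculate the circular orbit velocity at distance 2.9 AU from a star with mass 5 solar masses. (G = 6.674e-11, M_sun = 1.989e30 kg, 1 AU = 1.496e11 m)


v = sqrt(GM/r) = sqrt(6.674e-11 * 9.945e+30 / 4.338e+11) = 39113.862

39113.862 m/s


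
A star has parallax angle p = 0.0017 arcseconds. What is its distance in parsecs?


d = 1/p = 1/0.0017 = 588.2353

588.2353 pc


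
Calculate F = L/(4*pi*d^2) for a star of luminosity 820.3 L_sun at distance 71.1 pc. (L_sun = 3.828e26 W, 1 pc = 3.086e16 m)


F = L / (4*pi*d^2) = 3.140e+29 / (4*pi*(2.194e+18)^2) = 5.190e-09

5.190e-09 W/m^2


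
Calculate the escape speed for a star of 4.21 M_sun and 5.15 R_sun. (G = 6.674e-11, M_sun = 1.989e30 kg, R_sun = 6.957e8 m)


M = 4.21 * 1.989e30 kg = 8.37369e+30 kg; R = 5.15 * 6.957e8 m = 3.582855e+09 m. v_esc = sqrt(2GM/R) = sqrt(2 * 6.674e-11 * 8.37369e+30 / 3.582855e+09) = 558536.9669

558536.9669 m/s


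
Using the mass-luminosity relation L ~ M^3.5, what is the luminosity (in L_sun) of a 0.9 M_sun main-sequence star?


L/L_sun = (M/M_sun)^3.5 = 0.9^3.5 = 0.6916

0.6916 L_sun


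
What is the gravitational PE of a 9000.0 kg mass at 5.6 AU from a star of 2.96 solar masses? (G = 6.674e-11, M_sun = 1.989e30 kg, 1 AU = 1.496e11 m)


M = 2.96 * 1.989e30 kg = 5.88744e+30 kg; r = 5.6 AU * 1.496e11 m/AU = 8.3776e+11 m. U = -GM*m/r = -(6.674e-11 * 5.88744e+30 * 9000.0) / 8.3776e+11 = -4.221e+12

-4.221e+12 J


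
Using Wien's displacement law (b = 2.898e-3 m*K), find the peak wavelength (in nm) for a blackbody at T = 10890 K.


lam_max = b / T = 2.898e-3 / 10890 = 2.661e-07 m = 266.1157 nm

266.1157 nm


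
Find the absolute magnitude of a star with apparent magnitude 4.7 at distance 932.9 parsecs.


M = m - 5*log10(d) + 5 = 4.7 - 5*log10(932.9) + 5 = -5.1492

-5.1492


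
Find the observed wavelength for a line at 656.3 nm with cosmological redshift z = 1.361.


lam_obs = lam_emit * (1 + z) = 656.3 * (1 + 1.361) = 1549.5243

1549.5243 nm


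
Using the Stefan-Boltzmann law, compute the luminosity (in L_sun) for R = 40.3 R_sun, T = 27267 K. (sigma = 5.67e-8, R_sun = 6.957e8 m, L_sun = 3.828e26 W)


R = 40.3 * 6.957e8 m = 2.803671e+10 m. L = 4*pi*R^2*sigma*T^4 = 4*pi*(2.803671e+10)^2 * 5.67e-8 * 27267^4 = 3.095967938e+32 W. L/L_sun = 3.095967938e+32 / 3.828e26 = 808769.0539

808769.0539 L_sun


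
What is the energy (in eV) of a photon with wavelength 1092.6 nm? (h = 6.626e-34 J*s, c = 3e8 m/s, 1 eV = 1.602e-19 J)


E = hc/lambda = 6.626e-34 * 3e8 / 1.093e-06 = 1.819e-19 J = 1.1357 eV

1.1357 eV


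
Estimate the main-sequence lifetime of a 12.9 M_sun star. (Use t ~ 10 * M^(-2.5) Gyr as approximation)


t = 10 * M^(-2.5) = 10 * 12.9^(-2.5) = 0.0167

0.0167 Gyr


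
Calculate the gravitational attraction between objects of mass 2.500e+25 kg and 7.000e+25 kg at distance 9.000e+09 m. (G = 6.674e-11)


F = G*m1*m2/r^2 = 6.674e-11 * 2.500e+25 * 7.000e+25 / (9.000e+09)^2 = 6.674e-11 * 1.750e+51 / 8.100e+19 = 1.442e+21

1.442e+21 N


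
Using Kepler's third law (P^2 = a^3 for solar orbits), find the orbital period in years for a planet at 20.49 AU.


P = a^(3/2) = 20.49^1.5 = 92.7498

92.7498 years


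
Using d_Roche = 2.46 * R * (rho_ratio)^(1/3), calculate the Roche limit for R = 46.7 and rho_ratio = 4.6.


d_Roche = 2.46 * 46.7 * 4.6^(1/3) = 191.0607

191.0607


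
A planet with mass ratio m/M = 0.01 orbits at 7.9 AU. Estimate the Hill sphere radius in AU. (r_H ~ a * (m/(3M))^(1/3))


r_H = a * (m/3M)^(1/3) = 7.9 * (0.01/3)^(1/3) = 1.1801

1.1801 AU


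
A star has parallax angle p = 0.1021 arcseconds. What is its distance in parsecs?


d = 1/p = 1/0.1021 = 9.7943

9.7943 pc


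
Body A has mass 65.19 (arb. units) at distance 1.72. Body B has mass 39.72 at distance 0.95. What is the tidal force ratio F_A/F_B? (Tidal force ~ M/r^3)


Ratio = (M1/r1^3) / (M2/r2^3) = (65.19/1.72^3) / (39.72/0.95^3) = 0.2765

0.2765


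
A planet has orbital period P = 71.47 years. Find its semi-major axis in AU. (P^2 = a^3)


a = P^(2/3) = 71.47^(2/3) = 17.222

17.222 AU


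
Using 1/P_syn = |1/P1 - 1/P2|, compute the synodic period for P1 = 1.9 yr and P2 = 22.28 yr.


1/P_syn = |1/P1 - 1/P2| = |1/1.9 - 1/22.28| => P_syn = 2.0771

2.0771 years


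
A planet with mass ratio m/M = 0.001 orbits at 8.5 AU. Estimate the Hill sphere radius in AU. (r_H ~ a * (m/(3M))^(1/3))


r_H = a * (m/3M)^(1/3) = 8.5 * (0.001/3)^(1/3) = 0.5894

0.5894 AU


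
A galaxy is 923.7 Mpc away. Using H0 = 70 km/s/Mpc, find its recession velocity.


v = H0 * d = 70 * 923.7 = 64659.0

64659.0 km/s


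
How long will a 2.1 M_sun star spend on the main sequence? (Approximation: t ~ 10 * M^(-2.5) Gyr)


t = 10 * M^(-2.5) = 10 * 2.1^(-2.5) = 1.5648

1.5648 Gyr


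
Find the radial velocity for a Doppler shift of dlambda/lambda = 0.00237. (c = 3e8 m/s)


v = (dlambda/lambda) * c = 0.00237 * 3e8 = 711000.0

711000.0 m/s


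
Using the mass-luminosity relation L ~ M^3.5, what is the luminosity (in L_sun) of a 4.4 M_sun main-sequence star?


L/L_sun = (M/M_sun)^3.5 = 4.4^3.5 = 178.6835

178.6835 L_sun


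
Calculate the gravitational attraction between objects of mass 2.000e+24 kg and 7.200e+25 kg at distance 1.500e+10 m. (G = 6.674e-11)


F = G*m1*m2/r^2 = 6.674e-11 * 2.000e+24 * 7.200e+25 / (1.500e+10)^2 = 6.674e-11 * 1.440e+50 / 2.250e+20 = 4.271e+19

4.271e+19 N


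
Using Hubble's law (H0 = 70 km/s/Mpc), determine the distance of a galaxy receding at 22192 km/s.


d = v / H0 = 22192 / 70 = 317.0286

317.0286 Mpc


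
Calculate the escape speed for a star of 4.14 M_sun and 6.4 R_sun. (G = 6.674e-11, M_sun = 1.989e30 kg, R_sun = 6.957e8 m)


M = 4.14 * 1.989e30 kg = 8.23446e+30 kg; R = 6.4 * 6.957e8 m = 4.45248e+09 m. v_esc = sqrt(2GM/R) = sqrt(2 * 6.674e-11 * 8.23446e+30 / 4.45248e+09) = 496849.2887

496849.2887 m/s


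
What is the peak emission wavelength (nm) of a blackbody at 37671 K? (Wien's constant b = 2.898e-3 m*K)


lam_max = b / T = 2.898e-3 / 37671 = 7.693e-08 m = 76.9292 nm

76.9292 nm


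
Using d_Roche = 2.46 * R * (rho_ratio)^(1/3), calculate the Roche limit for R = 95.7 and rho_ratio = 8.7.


d_Roche = 2.46 * 95.7 * 8.7^(1/3) = 484.1948

484.1948


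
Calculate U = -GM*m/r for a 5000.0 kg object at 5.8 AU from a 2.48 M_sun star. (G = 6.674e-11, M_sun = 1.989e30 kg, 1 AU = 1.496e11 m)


M = 2.48 * 1.989e30 kg = 4.93272e+30 kg; r = 5.8 AU * 1.496e11 m/AU = 8.6768e+11 m. U = -GM*m/r = -(6.674e-11 * 4.93272e+30 * 5000.0) / 8.6768e+11 = -1.897e+12

-1.897e+12 J


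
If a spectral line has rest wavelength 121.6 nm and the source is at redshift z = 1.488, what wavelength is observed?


lam_obs = lam_emit * (1 + z) = 121.6 * (1 + 1.488) = 302.5408

302.5408 nm


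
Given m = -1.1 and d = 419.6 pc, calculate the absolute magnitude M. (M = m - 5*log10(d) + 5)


M = m - 5*log10(d) + 5 = -1.1 - 5*log10(419.6) + 5 = -9.2142

-9.2142


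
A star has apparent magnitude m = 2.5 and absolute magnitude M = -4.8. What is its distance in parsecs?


d = 10^((m - M + 5)/5) = 10^((2.5 - -4.8 + 5)/5) = 288.4032

288.4032 pc


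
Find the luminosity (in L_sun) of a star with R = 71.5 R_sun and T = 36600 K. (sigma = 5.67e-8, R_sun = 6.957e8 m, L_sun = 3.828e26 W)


R = 71.5 * 6.957e8 m = 4.974255e+10 m. L = 4*pi*R^2*sigma*T^4 = 4*pi*(4.974255e+10)^2 * 5.67e-8 * 36600^4 = 3.16354018e+33 W. L/L_sun = 3.16354018e+33 / 3.828e26 = 8.264e+06

8.264e+06 L_sun


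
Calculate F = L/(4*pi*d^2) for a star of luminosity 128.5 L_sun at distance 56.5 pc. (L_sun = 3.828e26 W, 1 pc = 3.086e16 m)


F = L / (4*pi*d^2) = 4.919e+28 / (4*pi*(1.744e+18)^2) = 1.288e-09

1.288e-09 W/m^2


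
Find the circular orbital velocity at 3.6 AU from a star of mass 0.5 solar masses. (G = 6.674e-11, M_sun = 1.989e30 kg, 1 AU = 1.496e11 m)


v = sqrt(GM/r) = sqrt(6.674e-11 * 9.945e+29 / 5.386e+11) = 11101.4178

11101.4178 m/s


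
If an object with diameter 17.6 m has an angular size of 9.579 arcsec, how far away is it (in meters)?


D = size / theta_rad, theta_rad = 9.579 * pi/(180*3600) = 4.644e-05, D = 378981.1661

378981.1661 m


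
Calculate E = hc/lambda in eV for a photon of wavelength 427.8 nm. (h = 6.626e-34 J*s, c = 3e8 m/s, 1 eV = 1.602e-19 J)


E = hc/lambda = 6.626e-34 * 3e8 / 4.278e-07 = 4.647e-19 J = 2.9005 eV

2.9005 eV


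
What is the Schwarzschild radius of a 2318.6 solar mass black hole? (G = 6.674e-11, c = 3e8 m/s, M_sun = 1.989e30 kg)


M = 2318.6 * 1.989e30 kg = 4.6116954e+33 kg. rs = 2GM/c^2 = 2 * 6.674e-11 * 4.6116954e+33 / (3e8)^2 = 6.840e+06

6.840e+06 m


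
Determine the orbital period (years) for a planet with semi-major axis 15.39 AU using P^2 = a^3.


P = a^(3/2) = 15.39^1.5 = 60.3751

60.3751 years


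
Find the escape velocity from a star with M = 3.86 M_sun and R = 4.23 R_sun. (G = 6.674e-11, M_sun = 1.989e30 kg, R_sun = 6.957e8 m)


M = 3.86 * 1.989e30 kg = 7.67754e+30 kg; R = 4.23 * 6.957e8 m = 2.942811e+09 m. v_esc = sqrt(2GM/R) = sqrt(2 * 6.674e-11 * 7.67754e+30 / 2.942811e+09) = 590116.7712

590116.7712 m/s


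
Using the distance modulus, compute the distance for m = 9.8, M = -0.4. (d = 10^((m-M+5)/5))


d = 10^((m - M + 5)/5) = 10^((9.8 - -0.4 + 5)/5) = 1096.4782

1096.4782 pc


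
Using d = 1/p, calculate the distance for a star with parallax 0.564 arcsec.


d = 1/p = 1/0.564 = 1.773

1.773 pc


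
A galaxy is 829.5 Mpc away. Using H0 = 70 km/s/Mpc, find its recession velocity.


v = H0 * d = 70 * 829.5 = 58065.0

58065.0 km/s


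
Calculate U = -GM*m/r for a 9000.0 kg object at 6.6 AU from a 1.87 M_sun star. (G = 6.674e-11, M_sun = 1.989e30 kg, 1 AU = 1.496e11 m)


M = 1.87 * 1.989e30 kg = 3.71943e+30 kg; r = 6.6 AU * 1.496e11 m/AU = 9.8736e+11 m. U = -GM*m/r = -(6.674e-11 * 3.71943e+30 * 9000.0) / 9.8736e+11 = -2.263e+12

-2.263e+12 J


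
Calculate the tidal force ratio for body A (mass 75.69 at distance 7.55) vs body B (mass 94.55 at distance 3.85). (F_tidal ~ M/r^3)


Ratio = (M1/r1^3) / (M2/r2^3) = (75.69/7.55^3) / (94.55/3.85^3) = 0.1061

0.1061


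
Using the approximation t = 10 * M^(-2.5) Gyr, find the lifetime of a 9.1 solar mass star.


t = 10 * M^(-2.5) = 10 * 9.1^(-2.5) = 0.04

0.04 Gyr


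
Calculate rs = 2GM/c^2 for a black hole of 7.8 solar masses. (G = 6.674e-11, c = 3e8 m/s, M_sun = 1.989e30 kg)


M = 7.8 * 1.989e30 kg = 1.55142e+31 kg. rs = 2GM/c^2 = 2 * 6.674e-11 * 1.55142e+31 / (3e8)^2 = 23009.2824

23009.2824 m


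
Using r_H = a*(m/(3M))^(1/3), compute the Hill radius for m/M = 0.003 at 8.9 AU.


r_H = a * (m/3M)^(1/3) = 8.9 * (0.003/3)^(1/3) = 0.89

0.89 AU


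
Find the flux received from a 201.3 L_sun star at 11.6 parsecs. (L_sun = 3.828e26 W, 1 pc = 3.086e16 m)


F = L / (4*pi*d^2) = 7.706e+28 / (4*pi*(3.580e+17)^2) = 4.785e-08

4.785e-08 W/m^2


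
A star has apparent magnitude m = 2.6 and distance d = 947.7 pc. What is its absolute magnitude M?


M = m - 5*log10(d) + 5 = 2.6 - 5*log10(947.7) + 5 = -7.2834

-7.2834


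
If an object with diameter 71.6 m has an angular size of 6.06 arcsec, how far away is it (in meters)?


D = size / theta_rad, theta_rad = 6.06 * pi/(180*3600) = 2.938e-05, D = 2.437e+06

2.437e+06 m


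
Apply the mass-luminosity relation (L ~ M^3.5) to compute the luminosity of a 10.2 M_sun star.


L/L_sun = (M/M_sun)^3.5 = 10.2^3.5 = 3389.2266

3389.2266 L_sun


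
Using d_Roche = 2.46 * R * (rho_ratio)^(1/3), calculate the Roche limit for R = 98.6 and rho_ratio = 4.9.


d_Roche = 2.46 * 98.6 * 4.9^(1/3) = 411.9812

411.9812


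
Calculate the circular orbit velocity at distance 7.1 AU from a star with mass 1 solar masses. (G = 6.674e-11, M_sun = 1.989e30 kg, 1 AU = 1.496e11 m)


v = sqrt(GM/r) = sqrt(6.674e-11 * 1.989e+30 / 1.062e+12) = 11179.3234

11179.3234 m/s


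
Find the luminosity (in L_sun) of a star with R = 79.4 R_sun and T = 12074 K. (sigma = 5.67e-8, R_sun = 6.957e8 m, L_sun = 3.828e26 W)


R = 79.4 * 6.957e8 m = 5.523858e+10 m. L = 4*pi*R^2*sigma*T^4 = 4*pi*(5.523858e+10)^2 * 5.67e-8 * 12074^4 = 4.620432399e+31 W. L/L_sun = 4.620432399e+31 / 3.828e26 = 120700.9509

120700.9509 L_sun


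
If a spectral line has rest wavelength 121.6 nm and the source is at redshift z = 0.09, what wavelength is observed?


lam_obs = lam_emit * (1 + z) = 121.6 * (1 + 0.09) = 132.544

132.544 nm


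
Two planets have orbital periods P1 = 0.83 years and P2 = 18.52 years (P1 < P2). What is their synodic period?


1/P_syn = |1/P1 - 1/P2| = |1/0.83 - 1/18.52| => P_syn = 0.8689

0.8689 years


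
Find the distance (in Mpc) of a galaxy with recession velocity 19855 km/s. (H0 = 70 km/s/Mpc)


d = v / H0 = 19855 / 70 = 283.6429

283.6429 Mpc


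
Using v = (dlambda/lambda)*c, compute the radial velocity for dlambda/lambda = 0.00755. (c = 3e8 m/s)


v = (dlambda/lambda) * c = 0.00755 * 3e8 = 2.265e+06

2.265e+06 m/s


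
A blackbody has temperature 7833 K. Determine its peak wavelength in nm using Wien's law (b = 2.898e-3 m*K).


lam_max = b / T = 2.898e-3 / 7833 = 3.700e-07 m = 369.9732 nm

369.9732 nm


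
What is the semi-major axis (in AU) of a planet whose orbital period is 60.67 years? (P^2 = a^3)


a = P^(2/3) = 60.67^(2/3) = 15.4401

15.4401 AU


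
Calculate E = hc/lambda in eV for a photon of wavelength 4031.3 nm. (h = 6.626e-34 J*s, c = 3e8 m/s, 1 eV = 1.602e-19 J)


E = hc/lambda = 6.626e-34 * 3e8 / 4.031e-06 = 4.931e-20 J = 0.3078 eV

0.3078 eV


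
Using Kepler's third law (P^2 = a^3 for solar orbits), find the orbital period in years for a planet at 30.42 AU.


P = a^(3/2) = 30.42^1.5 = 167.7795

167.7795 years


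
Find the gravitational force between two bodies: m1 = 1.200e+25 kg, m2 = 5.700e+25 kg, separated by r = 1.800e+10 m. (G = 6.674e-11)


F = G*m1*m2/r^2 = 6.674e-11 * 1.200e+25 * 5.700e+25 / (1.800e+10)^2 = 6.674e-11 * 6.840e+50 / 3.240e+20 = 1.409e+20

1.409e+20 N


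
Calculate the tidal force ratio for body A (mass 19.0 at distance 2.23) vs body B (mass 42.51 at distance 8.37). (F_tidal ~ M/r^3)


Ratio = (M1/r1^3) / (M2/r2^3) = (19.0/2.23^3) / (42.51/8.37^3) = 23.6333

23.6333


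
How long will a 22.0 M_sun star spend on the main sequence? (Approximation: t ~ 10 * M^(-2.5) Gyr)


t = 10 * M^(-2.5) = 10 * 22.0^(-2.5) = 0.0044

0.0044 Gyr


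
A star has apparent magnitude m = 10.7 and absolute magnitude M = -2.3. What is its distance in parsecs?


d = 10^((m - M + 5)/5) = 10^((10.7 - -2.3 + 5)/5) = 3981.0717

3981.0717 pc


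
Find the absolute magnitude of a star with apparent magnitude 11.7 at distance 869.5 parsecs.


M = m - 5*log10(d) + 5 = 11.7 - 5*log10(869.5) + 5 = 2.0037

2.0037


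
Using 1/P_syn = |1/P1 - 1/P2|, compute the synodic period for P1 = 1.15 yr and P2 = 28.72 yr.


1/P_syn = |1/P1 - 1/P2| = |1/1.15 - 1/28.72| => P_syn = 1.198

1.198 years


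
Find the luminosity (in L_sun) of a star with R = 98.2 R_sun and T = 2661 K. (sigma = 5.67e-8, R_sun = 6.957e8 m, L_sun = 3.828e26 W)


R = 98.2 * 6.957e8 m = 6.831774e+10 m. L = 4*pi*R^2*sigma*T^4 = 4*pi*(6.831774e+10)^2 * 5.67e-8 * 2661^4 = 1.667398488e+29 W. L/L_sun = 1.667398488e+29 / 3.828e26 = 435.5795

435.5795 L_sun


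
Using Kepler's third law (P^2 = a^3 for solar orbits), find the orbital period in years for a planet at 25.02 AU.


P = a^(3/2) = 25.02^1.5 = 125.15

125.15 years


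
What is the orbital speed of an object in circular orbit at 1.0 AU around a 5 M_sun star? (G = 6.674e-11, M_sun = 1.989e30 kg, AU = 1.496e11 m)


v = sqrt(GM/r) = sqrt(6.674e-11 * 9.945e+30 / 1.496e+11) = 66608.5068

66608.5068 m/s


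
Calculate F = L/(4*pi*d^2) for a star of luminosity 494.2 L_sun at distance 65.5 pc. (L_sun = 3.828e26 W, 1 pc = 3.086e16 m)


F = L / (4*pi*d^2) = 1.892e+29 / (4*pi*(2.021e+18)^2) = 3.685e-09

3.685e-09 W/m^2


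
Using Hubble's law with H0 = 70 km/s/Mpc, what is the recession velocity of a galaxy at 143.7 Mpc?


v = H0 * d = 70 * 143.7 = 10059.0

10059.0 km/s


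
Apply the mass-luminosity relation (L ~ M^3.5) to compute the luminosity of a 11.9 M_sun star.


L/L_sun = (M/M_sun)^3.5 = 11.9^3.5 = 5813.188

5813.188 L_sun


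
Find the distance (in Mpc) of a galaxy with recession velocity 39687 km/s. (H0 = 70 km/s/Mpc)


d = v / H0 = 39687 / 70 = 566.9571

566.9571 Mpc


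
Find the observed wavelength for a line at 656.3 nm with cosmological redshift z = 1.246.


lam_obs = lam_emit * (1 + z) = 656.3 * (1 + 1.246) = 1474.0498

1474.0498 nm


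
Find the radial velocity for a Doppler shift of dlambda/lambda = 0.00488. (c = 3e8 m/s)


v = (dlambda/lambda) * c = 0.00488 * 3e8 = 1.464e+06

1.464e+06 m/s


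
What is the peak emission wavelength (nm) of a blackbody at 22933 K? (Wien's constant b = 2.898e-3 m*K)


lam_max = b / T = 2.898e-3 / 22933 = 1.264e-07 m = 126.3681 nm

126.3681 nm


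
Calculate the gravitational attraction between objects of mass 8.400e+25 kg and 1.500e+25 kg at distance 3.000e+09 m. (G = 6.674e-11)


F = G*m1*m2/r^2 = 6.674e-11 * 8.400e+25 * 1.500e+25 / (3.000e+09)^2 = 6.674e-11 * 1.260e+51 / 9.000e+18 = 9.344e+21

9.344e+21 N


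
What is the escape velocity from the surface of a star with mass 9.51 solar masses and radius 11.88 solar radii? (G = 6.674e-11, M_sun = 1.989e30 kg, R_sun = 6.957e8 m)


M = 9.51 * 1.989e30 kg = 1.891539e+31 kg; R = 11.88 * 6.957e8 m = 8.264916e+09 m. v_esc = sqrt(2GM/R) = sqrt(2 * 6.674e-11 * 1.891539e+31 / 8.264916e+09) = 552708.988

552708.988 m/s


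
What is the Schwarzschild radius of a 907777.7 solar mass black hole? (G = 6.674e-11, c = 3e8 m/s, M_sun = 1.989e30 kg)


M = 907777.7 * 1.989e30 kg = 1.805569845e+36 kg. rs = 2GM/c^2 = 2 * 6.674e-11 * 1.805569845e+36 / (3e8)^2 = 2.678e+09

2.678e+09 m


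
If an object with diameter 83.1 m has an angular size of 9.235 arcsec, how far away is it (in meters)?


D = size / theta_rad, theta_rad = 9.235 * pi/(180*3600) = 4.477e-05, D = 1.856e+06

1.856e+06 m


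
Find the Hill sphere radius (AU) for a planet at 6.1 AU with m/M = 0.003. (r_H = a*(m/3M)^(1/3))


r_H = a * (m/3M)^(1/3) = 6.1 * (0.003/3)^(1/3) = 0.61

0.61 AU


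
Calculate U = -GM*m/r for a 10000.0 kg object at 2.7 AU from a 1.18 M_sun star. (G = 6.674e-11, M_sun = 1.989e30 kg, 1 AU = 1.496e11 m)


M = 1.18 * 1.989e30 kg = 2.34702e+30 kg; r = 2.7 AU * 1.496e11 m/AU = 4.0392e+11 m. U = -GM*m/r = -(6.674e-11 * 2.34702e+30 * 10000.0) / 4.0392e+11 = -3.878e+12

-3.878e+12 J


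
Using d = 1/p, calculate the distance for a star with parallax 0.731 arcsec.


d = 1/p = 1/0.731 = 1.368

1.368 pc


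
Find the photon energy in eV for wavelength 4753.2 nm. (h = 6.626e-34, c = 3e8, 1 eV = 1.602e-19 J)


E = hc/lambda = 6.626e-34 * 3e8 / 4.753e-06 = 4.182e-20 J = 0.2611 eV

0.2611 eV


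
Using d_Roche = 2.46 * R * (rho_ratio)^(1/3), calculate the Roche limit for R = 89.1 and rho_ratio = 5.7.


d_Roche = 2.46 * 89.1 * 5.7^(1/3) = 391.5355

391.5355


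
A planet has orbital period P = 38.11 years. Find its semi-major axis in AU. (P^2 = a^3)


a = P^(2/3) = 38.11^(2/3) = 11.3247

11.3247 AU


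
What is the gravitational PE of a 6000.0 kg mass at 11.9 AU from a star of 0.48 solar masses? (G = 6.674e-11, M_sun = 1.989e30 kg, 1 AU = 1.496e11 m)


M = 0.48 * 1.989e30 kg = 9.5472e+29 kg; r = 11.9 AU * 1.496e11 m/AU = 1.78024e+12 m. U = -GM*m/r = -(6.674e-11 * 9.5472e+29 * 6000.0) / 1.78024e+12 = -2.148e+11

-2.148e+11 J


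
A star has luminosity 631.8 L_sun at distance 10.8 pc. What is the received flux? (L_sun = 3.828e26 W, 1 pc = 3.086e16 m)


F = L / (4*pi*d^2) = 2.419e+29 / (4*pi*(3.333e+17)^2) = 1.733e-07

1.733e-07 W/m^2


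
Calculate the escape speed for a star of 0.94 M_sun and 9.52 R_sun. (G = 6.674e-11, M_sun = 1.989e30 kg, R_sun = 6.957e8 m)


M = 0.94 * 1.989e30 kg = 1.86966e+30 kg; R = 9.52 * 6.957e8 m = 6.623064e+09 m. v_esc = sqrt(2GM/R) = sqrt(2 * 6.674e-11 * 1.86966e+30 / 6.623064e+09) = 194115.3778

194115.3778 m/s


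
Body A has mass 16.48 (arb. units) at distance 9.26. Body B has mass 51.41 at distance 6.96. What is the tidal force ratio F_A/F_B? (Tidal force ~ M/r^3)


Ratio = (M1/r1^3) / (M2/r2^3) = (16.48/9.26^3) / (51.41/6.96^3) = 0.1361

0.1361


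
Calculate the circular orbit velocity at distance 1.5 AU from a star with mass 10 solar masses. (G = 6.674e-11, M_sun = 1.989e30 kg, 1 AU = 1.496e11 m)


v = sqrt(GM/r) = sqrt(6.674e-11 * 1.989e+31 / 2.244e+11) = 76912.8787

76912.8787 m/s


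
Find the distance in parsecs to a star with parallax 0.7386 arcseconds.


d = 1/p = 1/0.7386 = 1.3539

1.3539 pc


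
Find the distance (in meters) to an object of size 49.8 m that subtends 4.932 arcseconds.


D = size / theta_rad, theta_rad = 4.932 * pi/(180*3600) = 2.391e-05, D = 2.083e+06

2.083e+06 m


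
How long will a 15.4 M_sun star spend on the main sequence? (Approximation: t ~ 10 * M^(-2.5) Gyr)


t = 10 * M^(-2.5) = 10 * 15.4^(-2.5) = 0.0107

0.0107 Gyr


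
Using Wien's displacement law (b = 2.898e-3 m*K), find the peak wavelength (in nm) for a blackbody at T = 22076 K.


lam_max = b / T = 2.898e-3 / 22076 = 1.313e-07 m = 131.2738 nm

131.2738 nm


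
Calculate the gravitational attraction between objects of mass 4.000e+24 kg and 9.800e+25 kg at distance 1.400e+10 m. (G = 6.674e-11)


F = G*m1*m2/r^2 = 6.674e-11 * 4.000e+24 * 9.800e+25 / (1.400e+10)^2 = 6.674e-11 * 3.920e+50 / 1.960e+20 = 1.335e+20

1.335e+20 N


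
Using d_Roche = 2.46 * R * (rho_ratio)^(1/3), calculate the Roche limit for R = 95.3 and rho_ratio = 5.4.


d_Roche = 2.46 * 95.3 * 5.4^(1/3) = 411.3005

411.3005


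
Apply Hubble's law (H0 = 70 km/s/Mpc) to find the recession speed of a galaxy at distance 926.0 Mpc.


v = H0 * d = 70 * 926.0 = 64820.0

64820.0 km/s


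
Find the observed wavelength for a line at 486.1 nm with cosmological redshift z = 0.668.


lam_obs = lam_emit * (1 + z) = 486.1 * (1 + 0.668) = 810.8148

810.8148 nm


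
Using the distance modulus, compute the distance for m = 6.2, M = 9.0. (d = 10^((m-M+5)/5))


d = 10^((m - M + 5)/5) = 10^((6.2 - 9.0 + 5)/5) = 2.7542

2.7542 pc


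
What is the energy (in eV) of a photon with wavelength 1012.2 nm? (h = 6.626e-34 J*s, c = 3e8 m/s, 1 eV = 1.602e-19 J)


E = hc/lambda = 6.626e-34 * 3e8 / 1.012e-06 = 1.964e-19 J = 1.2259 eV

1.2259 eV


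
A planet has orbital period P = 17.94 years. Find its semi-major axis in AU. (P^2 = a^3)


a = P^(2/3) = 17.94^(2/3) = 6.853

6.853 AU


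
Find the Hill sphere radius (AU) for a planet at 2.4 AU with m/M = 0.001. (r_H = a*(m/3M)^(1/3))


r_H = a * (m/3M)^(1/3) = 2.4 * (0.001/3)^(1/3) = 0.1664

0.1664 AU


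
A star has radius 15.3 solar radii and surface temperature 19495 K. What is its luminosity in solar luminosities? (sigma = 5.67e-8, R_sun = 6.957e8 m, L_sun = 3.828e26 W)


R = 15.3 * 6.957e8 m = 1.064421e+10 m. L = 4*pi*R^2*sigma*T^4 = 4*pi*(1.064421e+10)^2 * 5.67e-8 * 19495^4 = 1.166038122e+31 W. L/L_sun = 1.166038122e+31 / 3.828e26 = 30460.766

30460.766 L_sun


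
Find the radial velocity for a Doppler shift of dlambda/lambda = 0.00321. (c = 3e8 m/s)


v = (dlambda/lambda) * c = 0.00321 * 3e8 = 963000.0

963000.0 m/s


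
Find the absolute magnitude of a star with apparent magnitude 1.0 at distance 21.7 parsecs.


M = m - 5*log10(d) + 5 = 1.0 - 5*log10(21.7) + 5 = -0.6823

-0.6823


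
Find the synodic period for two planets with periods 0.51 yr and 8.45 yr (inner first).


1/P_syn = |1/P1 - 1/P2| = |1/0.51 - 1/8.45| => P_syn = 0.5428

0.5428 years


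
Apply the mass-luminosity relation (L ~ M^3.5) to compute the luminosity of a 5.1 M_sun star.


L/L_sun = (M/M_sun)^3.5 = 5.1^3.5 = 299.5681

299.5681 L_sun


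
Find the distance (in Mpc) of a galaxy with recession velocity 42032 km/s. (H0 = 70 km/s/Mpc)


d = v / H0 = 42032 / 70 = 600.4571

600.4571 Mpc


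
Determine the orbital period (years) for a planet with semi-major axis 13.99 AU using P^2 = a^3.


P = a^(3/2) = 13.99^1.5 = 52.3271

52.3271 years


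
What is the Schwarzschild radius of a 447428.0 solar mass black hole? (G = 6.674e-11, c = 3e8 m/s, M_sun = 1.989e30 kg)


M = 447428.0 * 1.989e30 kg = 8.89934292e+35 kg. rs = 2GM/c^2 = 2 * 6.674e-11 * 8.89934292e+35 / (3e8)^2 = 1.320e+09

1.320e+09 m


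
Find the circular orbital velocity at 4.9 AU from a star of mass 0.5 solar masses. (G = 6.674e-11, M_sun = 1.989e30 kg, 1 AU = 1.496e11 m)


v = sqrt(GM/r) = sqrt(6.674e-11 * 9.945e+29 / 7.330e+11) = 9515.501

9515.501 m/s


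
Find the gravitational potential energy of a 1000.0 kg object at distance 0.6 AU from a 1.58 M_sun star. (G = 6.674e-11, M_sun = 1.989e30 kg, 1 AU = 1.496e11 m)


M = 1.58 * 1.989e30 kg = 3.14262e+30 kg; r = 0.6 AU * 1.496e11 m/AU = 8.976e+10 m. U = -GM*m/r = -(6.674e-11 * 3.14262e+30 * 1000.0) / 8.976e+10 = -2.337e+12

-2.337e+12 J


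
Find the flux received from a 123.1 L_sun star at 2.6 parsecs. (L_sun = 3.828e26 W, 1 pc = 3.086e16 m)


F = L / (4*pi*d^2) = 4.712e+28 / (4*pi*(8.024e+16)^2) = 5.825e-07

5.825e-07 W/m^2


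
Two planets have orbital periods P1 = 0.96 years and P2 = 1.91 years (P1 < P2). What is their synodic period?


1/P_syn = |1/P1 - 1/P2| = |1/0.96 - 1/1.91| => P_syn = 1.9301

1.9301 years


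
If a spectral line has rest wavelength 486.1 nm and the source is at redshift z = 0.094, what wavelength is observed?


lam_obs = lam_emit * (1 + z) = 486.1 * (1 + 0.094) = 531.7934

531.7934 nm


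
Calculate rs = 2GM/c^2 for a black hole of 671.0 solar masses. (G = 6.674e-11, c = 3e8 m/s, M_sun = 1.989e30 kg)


M = 671.0 * 1.989e30 kg = 1.334619e+33 kg. rs = 2GM/c^2 = 2 * 6.674e-11 * 1.334619e+33 / (3e8)^2 = 1.979e+06

1.979e+06 m


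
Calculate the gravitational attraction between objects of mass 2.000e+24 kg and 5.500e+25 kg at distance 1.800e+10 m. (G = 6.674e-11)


F = G*m1*m2/r^2 = 6.674e-11 * 2.000e+24 * 5.500e+25 / (1.800e+10)^2 = 6.674e-11 * 1.100e+50 / 3.240e+20 = 2.266e+19

2.266e+19 N


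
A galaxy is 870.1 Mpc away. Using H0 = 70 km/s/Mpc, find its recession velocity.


v = H0 * d = 70 * 870.1 = 60907.0

60907.0 km/s


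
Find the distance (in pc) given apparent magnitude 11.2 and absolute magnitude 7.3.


d = 10^((m - M + 5)/5) = 10^((11.2 - 7.3 + 5)/5) = 60.256

60.256 pc


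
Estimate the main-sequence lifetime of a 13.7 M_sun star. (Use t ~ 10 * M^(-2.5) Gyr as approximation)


t = 10 * M^(-2.5) = 10 * 13.7^(-2.5) = 0.0144

0.0144 Gyr


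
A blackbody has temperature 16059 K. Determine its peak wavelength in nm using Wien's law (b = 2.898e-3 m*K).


lam_max = b / T = 2.898e-3 / 16059 = 1.805e-07 m = 180.4596 nm

180.4596 nm


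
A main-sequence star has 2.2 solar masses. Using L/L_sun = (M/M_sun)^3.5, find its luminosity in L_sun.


L/L_sun = (M/M_sun)^3.5 = 2.2^3.5 = 15.7935

15.7935 L_sun


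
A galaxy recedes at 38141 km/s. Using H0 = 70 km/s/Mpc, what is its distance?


d = v / H0 = 38141 / 70 = 544.8714

544.8714 Mpc


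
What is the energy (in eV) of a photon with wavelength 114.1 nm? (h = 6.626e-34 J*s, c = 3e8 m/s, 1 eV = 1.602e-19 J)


E = hc/lambda = 6.626e-34 * 3e8 / 1.141e-07 = 1.742e-18 J = 10.8749 eV

10.8749 eV


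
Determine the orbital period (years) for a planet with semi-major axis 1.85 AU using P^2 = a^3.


P = a^(3/2) = 1.85^1.5 = 2.5163

2.5163 years


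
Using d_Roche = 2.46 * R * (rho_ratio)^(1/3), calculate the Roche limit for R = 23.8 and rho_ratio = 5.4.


d_Roche = 2.46 * 23.8 * 5.4^(1/3) = 102.7172

102.7172


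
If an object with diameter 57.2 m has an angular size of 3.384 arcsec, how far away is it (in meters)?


D = size / theta_rad, theta_rad = 3.384 * pi/(180*3600) = 1.641e-05, D = 3.487e+06

3.487e+06 m


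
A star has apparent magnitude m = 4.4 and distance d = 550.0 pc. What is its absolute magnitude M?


M = m - 5*log10(d) + 5 = 4.4 - 5*log10(550.0) + 5 = -4.3018

-4.3018


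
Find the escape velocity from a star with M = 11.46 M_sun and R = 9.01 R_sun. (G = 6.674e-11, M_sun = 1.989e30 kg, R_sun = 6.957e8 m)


M = 11.46 * 1.989e30 kg = 2.279394e+31 kg; R = 9.01 * 6.957e8 m = 6.268257e+09 m. v_esc = sqrt(2GM/R) = sqrt(2 * 6.674e-11 * 2.279394e+31 / 6.268257e+09) = 696697.7407

696697.7407 m/s


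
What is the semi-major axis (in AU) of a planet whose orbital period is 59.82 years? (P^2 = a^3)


a = P^(2/3) = 59.82^(2/3) = 15.2955

15.2955 AU


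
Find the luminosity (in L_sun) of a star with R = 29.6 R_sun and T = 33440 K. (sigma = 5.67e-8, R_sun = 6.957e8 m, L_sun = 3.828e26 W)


R = 29.6 * 6.957e8 m = 2.059272e+10 m. L = 4*pi*R^2*sigma*T^4 = 4*pi*(2.059272e+10)^2 * 5.67e-8 * 33440^4 = 3.778204203e+32 W. L/L_sun = 3.778204203e+32 / 3.828e26 = 986991.6936

986991.6936 L_sun


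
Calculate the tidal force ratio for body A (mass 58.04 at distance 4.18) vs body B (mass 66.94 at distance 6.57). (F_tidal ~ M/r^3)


Ratio = (M1/r1^3) / (M2/r2^3) = (58.04/4.18^3) / (66.94/6.57^3) = 3.3667

3.3667


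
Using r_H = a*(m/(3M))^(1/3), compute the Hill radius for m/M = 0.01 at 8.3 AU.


r_H = a * (m/3M)^(1/3) = 8.3 * (0.01/3)^(1/3) = 1.2399

1.2399 AU


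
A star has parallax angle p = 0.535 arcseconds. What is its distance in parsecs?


d = 1/p = 1/0.535 = 1.8692

1.8692 pc


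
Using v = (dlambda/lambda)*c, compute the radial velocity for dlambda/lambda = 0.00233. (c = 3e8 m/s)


v = (dlambda/lambda) * c = 0.00233 * 3e8 = 699000.0

699000.0 m/s


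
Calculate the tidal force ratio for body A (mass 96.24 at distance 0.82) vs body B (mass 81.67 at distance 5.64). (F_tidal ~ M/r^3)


Ratio = (M1/r1^3) / (M2/r2^3) = (96.24/0.82^3) / (81.67/5.64^3) = 383.4324

383.4324


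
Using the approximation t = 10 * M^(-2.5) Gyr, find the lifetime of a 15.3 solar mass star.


t = 10 * M^(-2.5) = 10 * 15.3^(-2.5) = 0.0109

0.0109 Gyr


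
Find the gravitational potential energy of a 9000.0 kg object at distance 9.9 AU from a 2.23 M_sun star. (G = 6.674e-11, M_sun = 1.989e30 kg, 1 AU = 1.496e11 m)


M = 2.23 * 1.989e30 kg = 4.43547e+30 kg; r = 9.9 AU * 1.496e11 m/AU = 1.48104e+12 m. U = -GM*m/r = -(6.674e-11 * 4.43547e+30 * 9000.0) / 1.48104e+12 = -1.799e+12

-1.799e+12 J


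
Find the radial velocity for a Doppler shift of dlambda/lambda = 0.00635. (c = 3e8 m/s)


v = (dlambda/lambda) * c = 0.00635 * 3e8 = 1.905e+06

1.905e+06 m/s


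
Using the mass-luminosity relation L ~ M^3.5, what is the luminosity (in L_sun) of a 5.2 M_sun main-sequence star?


L/L_sun = (M/M_sun)^3.5 = 5.2^3.5 = 320.6356

320.6356 L_sun


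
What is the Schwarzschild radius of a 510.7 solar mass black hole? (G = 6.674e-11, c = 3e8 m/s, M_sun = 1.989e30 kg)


M = 510.7 * 1.989e30 kg = 1.0157823e+33 kg. rs = 2GM/c^2 = 2 * 6.674e-11 * 1.0157823e+33 / (3e8)^2 = 1.507e+06

1.507e+06 m


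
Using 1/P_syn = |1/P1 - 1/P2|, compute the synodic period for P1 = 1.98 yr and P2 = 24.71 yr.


1/P_syn = |1/P1 - 1/P2| = |1/1.98 - 1/24.71| => P_syn = 2.1525

2.1525 years


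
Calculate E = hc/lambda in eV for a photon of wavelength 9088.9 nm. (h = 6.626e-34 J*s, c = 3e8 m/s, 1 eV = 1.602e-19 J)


E = hc/lambda = 6.626e-34 * 3e8 / 9.089e-06 = 2.187e-20 J = 0.1365 eV

0.1365 eV


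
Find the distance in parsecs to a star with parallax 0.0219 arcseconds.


d = 1/p = 1/0.0219 = 45.6621

45.6621 pc


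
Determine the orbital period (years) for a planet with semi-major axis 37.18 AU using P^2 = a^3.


P = a^(3/2) = 37.18^1.5 = 226.7066

226.7066 years


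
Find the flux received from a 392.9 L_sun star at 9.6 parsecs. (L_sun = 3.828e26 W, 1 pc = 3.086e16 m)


F = L / (4*pi*d^2) = 1.504e+29 / (4*pi*(2.963e+17)^2) = 1.364e-07

1.364e-07 W/m^2


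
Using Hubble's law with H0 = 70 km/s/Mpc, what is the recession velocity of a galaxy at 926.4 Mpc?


v = H0 * d = 70 * 926.4 = 64848.0

64848.0 km/s


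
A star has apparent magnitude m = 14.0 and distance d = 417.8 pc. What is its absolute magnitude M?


M = m - 5*log10(d) + 5 = 14.0 - 5*log10(417.8) + 5 = 5.8952

5.8952


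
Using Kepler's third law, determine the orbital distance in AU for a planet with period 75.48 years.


a = P^(2/3) = 75.48^(2/3) = 17.8603

17.8603 AU


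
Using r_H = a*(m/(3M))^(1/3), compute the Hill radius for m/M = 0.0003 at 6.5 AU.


r_H = a * (m/3M)^(1/3) = 6.5 * (0.0003/3)^(1/3) = 0.3017

0.3017 AU


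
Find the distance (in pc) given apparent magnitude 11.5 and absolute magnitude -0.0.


d = 10^((m - M + 5)/5) = 10^((11.5 - -0.0 + 5)/5) = 1995.2623

1995.2623 pc


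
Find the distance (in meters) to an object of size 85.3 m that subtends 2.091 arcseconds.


D = size / theta_rad, theta_rad = 2.091 * pi/(180*3600) = 1.014e-05, D = 8.414e+06

8.414e+06 m


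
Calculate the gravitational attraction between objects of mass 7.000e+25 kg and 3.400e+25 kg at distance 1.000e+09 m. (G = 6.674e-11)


F = G*m1*m2/r^2 = 6.674e-11 * 7.000e+25 * 3.400e+25 / (1.000e+09)^2 = 6.674e-11 * 2.380e+51 / 1.000e+18 = 1.588e+23

1.588e+23 N


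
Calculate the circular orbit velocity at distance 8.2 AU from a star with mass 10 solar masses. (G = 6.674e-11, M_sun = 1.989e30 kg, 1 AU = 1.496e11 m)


v = sqrt(GM/r) = sqrt(6.674e-11 * 1.989e+31 / 1.227e+12) = 32895.5968

32895.5968 m/s


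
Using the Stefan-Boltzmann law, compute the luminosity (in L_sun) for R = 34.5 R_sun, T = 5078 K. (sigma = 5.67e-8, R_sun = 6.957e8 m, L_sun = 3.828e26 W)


R = 34.5 * 6.957e8 m = 2.400165e+10 m. L = 4*pi*R^2*sigma*T^4 = 4*pi*(2.400165e+10)^2 * 5.67e-8 * 5078^4 = 2.729266257e+29 W. L/L_sun = 2.729266257e+29 / 3.828e26 = 712.9745

712.9745 L_sun


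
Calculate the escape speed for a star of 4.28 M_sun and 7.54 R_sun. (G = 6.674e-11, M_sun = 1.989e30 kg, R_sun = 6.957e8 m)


M = 4.28 * 1.989e30 kg = 8.51292e+30 kg; R = 7.54 * 6.957e8 m = 5.245578e+09 m. v_esc = sqrt(2GM/R) = sqrt(2 * 6.674e-11 * 8.51292e+30 / 5.245578e+09) = 465426.0642

465426.0642 m/s
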